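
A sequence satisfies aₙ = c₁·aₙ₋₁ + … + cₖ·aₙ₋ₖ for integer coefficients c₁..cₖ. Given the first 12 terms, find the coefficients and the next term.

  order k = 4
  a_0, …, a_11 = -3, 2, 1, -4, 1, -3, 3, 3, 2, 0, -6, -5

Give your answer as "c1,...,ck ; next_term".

  a_4 = 0·-4 + 0·1 + -1·2 + -1·-3 = 1
  a_5 = 0·1 + 0·-4 + -1·1 + -1·2 = -3
  a_6 = 0·-3 + 0·1 + -1·-4 + -1·1 = 3
  a_7 = 0·3 + 0·-3 + -1·1 + -1·-4 = 3
  a_8 = 0·3 + 0·3 + -1·-3 + -1·1 = 2
  a_9 = 0·2 + 0·3 + -1·3 + -1·-3 = 0
  a_10 = 0·0 + 0·2 + -1·3 + -1·3 = -6
  a_11 = 0·-6 + 0·0 + -1·2 + -1·3 = -5
  a_12 = 0·-5 + 0·-6 + -1·0 + -1·2 = -2

0,0,-1,-1 ; -2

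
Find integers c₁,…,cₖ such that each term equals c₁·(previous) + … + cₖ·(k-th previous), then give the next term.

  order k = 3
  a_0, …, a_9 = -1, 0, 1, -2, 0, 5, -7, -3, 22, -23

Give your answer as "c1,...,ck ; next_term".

-1,-2,1 ; -24

  a_3 = -1·1 + -2·0 + 1·-1 = -2
  a_4 = -1·-2 + -2·1 + 1·0 = 0
  a_5 = -1·0 + -2·-2 + 1·1 = 5
  a_6 = -1·5 + -2·0 + 1·-2 = -7
  a_7 = -1·-7 + -2·5 + 1·0 = -3
  a_8 = -1·-3 + -2·-7 + 1·5 = 22
  a_9 = -1·22 + -2·-3 + 1·-7 = -23
  a_10 = -1·-23 + -2·22 + 1·-3 = -24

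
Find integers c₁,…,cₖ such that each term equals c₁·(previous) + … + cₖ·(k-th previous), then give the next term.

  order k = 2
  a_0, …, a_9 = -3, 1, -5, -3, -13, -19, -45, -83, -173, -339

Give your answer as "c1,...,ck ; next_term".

  a_2 = 1·1 + 2·-3 = -5
  a_3 = 1·-5 + 2·1 = -3
  a_4 = 1·-3 + 2·-5 = -13
  a_5 = 1·-13 + 2·-3 = -19
  a_6 = 1·-19 + 2·-13 = -45
  a_7 = 1·-45 + 2·-19 = -83
  a_8 = 1·-83 + 2·-45 = -173
  a_9 = 1·-173 + 2·-83 = -339
  a_10 = 1·-339 + 2·-173 = -685

1,2 ; -685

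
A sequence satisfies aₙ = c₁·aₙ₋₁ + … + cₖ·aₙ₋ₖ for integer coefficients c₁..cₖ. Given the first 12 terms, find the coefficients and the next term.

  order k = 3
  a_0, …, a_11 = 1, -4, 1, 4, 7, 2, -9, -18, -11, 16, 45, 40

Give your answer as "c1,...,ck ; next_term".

1,-1,-1 ; -21

  a_3 = 1·1 + -1·-4 + -1·1 = 4
  a_4 = 1·4 + -1·1 + -1·-4 = 7
  a_5 = 1·7 + -1·4 + -1·1 = 2
  a_6 = 1·2 + -1·7 + -1·4 = -9
  a_7 = 1·-9 + -1·2 + -1·7 = -18
  a_8 = 1·-18 + -1·-9 + -1·2 = -11
  a_9 = 1·-11 + -1·-18 + -1·-9 = 16
  a_10 = 1·16 + -1·-11 + -1·-18 = 45
  a_11 = 1·45 + -1·16 + -1·-11 = 40
  a_12 = 1·40 + -1·45 + -1·16 = -21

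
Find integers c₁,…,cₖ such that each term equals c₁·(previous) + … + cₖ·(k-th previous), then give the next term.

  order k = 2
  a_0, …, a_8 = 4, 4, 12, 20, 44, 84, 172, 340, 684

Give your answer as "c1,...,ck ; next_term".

  a_2 = 1·4 + 2·4 = 12
  a_3 = 1·12 + 2·4 = 20
  a_4 = 1·20 + 2·12 = 44
  a_5 = 1·44 + 2·20 = 84
  a_6 = 1·84 + 2·44 = 172
  a_7 = 1·172 + 2·84 = 340
  a_8 = 1·340 + 2·172 = 684
  a_9 = 1·684 + 2·340 = 1364

1,2 ; 1364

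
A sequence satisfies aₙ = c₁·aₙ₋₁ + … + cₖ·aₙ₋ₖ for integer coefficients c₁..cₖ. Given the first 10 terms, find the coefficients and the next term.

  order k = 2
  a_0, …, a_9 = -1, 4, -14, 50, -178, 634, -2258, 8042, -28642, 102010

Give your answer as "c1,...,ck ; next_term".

  a_2 = -3·4 + 2·-1 = -14
  a_3 = -3·-14 + 2·4 = 50
  a_4 = -3·50 + 2·-14 = -178
  a_5 = -3·-178 + 2·50 = 634
  a_6 = -3·634 + 2·-178 = -2258
  a_7 = -3·-2258 + 2·634 = 8042
  a_8 = -3·8042 + 2·-2258 = -28642
  a_9 = -3·-28642 + 2·8042 = 102010
  a_10 = -3·102010 + 2·-28642 = -363314

-3,2 ; -363314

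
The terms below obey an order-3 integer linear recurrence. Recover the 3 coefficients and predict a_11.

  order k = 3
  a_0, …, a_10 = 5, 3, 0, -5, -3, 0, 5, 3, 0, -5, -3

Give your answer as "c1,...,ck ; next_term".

  a_3 = 0·0 + 0·3 + -1·5 = -5
  a_4 = 0·-5 + 0·0 + -1·3 = -3
  a_5 = 0·-3 + 0·-5 + -1·0 = 0
  a_6 = 0·0 + 0·-3 + -1·-5 = 5
  a_7 = 0·5 + 0·0 + -1·-3 = 3
  a_8 = 0·3 + 0·5 + -1·0 = 0
  a_9 = 0·0 + 0·3 + -1·5 = -5
  a_10 = 0·-5 + 0·0 + -1·3 = -3
  a_11 = 0·-3 + 0·-5 + -1·0 = 0

0,0,-1 ; 0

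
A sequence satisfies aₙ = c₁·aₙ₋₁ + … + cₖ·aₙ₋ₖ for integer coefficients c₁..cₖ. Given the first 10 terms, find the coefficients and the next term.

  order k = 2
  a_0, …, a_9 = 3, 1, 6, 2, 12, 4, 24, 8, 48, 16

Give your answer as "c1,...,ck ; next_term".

  a_2 = 0·1 + 2·3 = 6
  a_3 = 0·6 + 2·1 = 2
  a_4 = 0·2 + 2·6 = 12
  a_5 = 0·12 + 2·2 = 4
  a_6 = 0·4 + 2·12 = 24
  a_7 = 0·24 + 2·4 = 8
  a_8 = 0·8 + 2·24 = 48
  a_9 = 0·48 + 2·8 = 16
  a_10 = 0·16 + 2·48 = 96

0,2 ; 96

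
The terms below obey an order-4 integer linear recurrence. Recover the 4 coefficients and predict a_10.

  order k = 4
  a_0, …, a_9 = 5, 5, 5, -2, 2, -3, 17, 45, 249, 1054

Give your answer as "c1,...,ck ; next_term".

4,3,-4,3 ; 4834

  a_4 = 4·-2 + 3·5 + -4·5 + 3·5 = 2
  a_5 = 4·2 + 3·-2 + -4·5 + 3·5 = -3
  a_6 = 4·-3 + 3·2 + -4·-2 + 3·5 = 17
  a_7 = 4·17 + 3·-3 + -4·2 + 3·-2 = 45
  a_8 = 4·45 + 3·17 + -4·-3 + 3·2 = 249
  a_9 = 4·249 + 3·45 + -4·17 + 3·-3 = 1054
  a_10 = 4·1054 + 3·249 + -4·45 + 3·17 = 4834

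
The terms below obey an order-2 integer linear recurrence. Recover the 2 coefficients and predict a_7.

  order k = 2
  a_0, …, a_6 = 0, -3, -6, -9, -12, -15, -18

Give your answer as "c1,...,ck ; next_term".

  a_2 = 2·-3 + -1·0 = -6
  a_3 = 2·-6 + -1·-3 = -9
  a_4 = 2·-9 + -1·-6 = -12
  a_5 = 2·-12 + -1·-9 = -15
  a_6 = 2·-15 + -1·-12 = -18
  a_7 = 2·-18 + -1·-15 = -21

2,-1 ; -21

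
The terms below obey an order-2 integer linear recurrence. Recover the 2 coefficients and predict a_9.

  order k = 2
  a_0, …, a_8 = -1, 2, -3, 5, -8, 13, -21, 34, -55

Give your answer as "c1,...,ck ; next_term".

-1,1 ; 89

  a_2 = -1·2 + 1·-1 = -3
  a_3 = -1·-3 + 1·2 = 5
  a_4 = -1·5 + 1·-3 = -8
  a_5 = -1·-8 + 1·5 = 13
  a_6 = -1·13 + 1·-8 = -21
  a_7 = -1·-21 + 1·13 = 34
  a_8 = -1·34 + 1·-21 = -55
  a_9 = -1·-55 + 1·34 = 89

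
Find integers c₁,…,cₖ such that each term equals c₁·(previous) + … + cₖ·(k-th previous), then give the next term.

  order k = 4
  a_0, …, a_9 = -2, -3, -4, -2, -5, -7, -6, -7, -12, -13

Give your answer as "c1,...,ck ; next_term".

  a_4 = 0·-2 + 0·-4 + 1·-3 + 1·-2 = -5
  a_5 = 0·-5 + 0·-2 + 1·-4 + 1·-3 = -7
  a_6 = 0·-7 + 0·-5 + 1·-2 + 1·-4 = -6
  a_7 = 0·-6 + 0·-7 + 1·-5 + 1·-2 = -7
  a_8 = 0·-7 + 0·-6 + 1·-7 + 1·-5 = -12
  a_9 = 0·-12 + 0·-7 + 1·-6 + 1·-7 = -13
  a_10 = 0·-13 + 0·-12 + 1·-7 + 1·-6 = -13

0,0,1,1 ; -13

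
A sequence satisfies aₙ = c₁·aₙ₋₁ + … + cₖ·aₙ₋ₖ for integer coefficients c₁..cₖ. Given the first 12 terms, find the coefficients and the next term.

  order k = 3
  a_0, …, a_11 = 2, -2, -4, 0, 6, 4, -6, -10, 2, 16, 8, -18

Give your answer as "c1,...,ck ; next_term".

  a_3 = 0·-4 + -1·-2 + -1·2 = 0
  a_4 = 0·0 + -1·-4 + -1·-2 = 6
  a_5 = 0·6 + -1·0 + -1·-4 = 4
  a_6 = 0·4 + -1·6 + -1·0 = -6
  a_7 = 0·-6 + -1·4 + -1·6 = -10
  a_8 = 0·-10 + -1·-6 + -1·4 = 2
  a_9 = 0·2 + -1·-10 + -1·-6 = 16
  a_10 = 0·16 + -1·2 + -1·-10 = 8
  a_11 = 0·8 + -1·16 + -1·2 = -18
  a_12 = 0·-18 + -1·8 + -1·16 = -24

0,-1,-1 ; -24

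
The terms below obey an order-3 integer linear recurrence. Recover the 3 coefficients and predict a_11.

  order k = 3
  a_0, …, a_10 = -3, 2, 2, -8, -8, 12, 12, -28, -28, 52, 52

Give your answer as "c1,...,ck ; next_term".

1,-2,2 ; -108

  a_3 = 1·2 + -2·2 + 2·-3 = -8
  a_4 = 1·-8 + -2·2 + 2·2 = -8
  a_5 = 1·-8 + -2·-8 + 2·2 = 12
  a_6 = 1·12 + -2·-8 + 2·-8 = 12
  a_7 = 1·12 + -2·12 + 2·-8 = -28
  a_8 = 1·-28 + -2·12 + 2·12 = -28
  a_9 = 1·-28 + -2·-28 + 2·12 = 52
  a_10 = 1·52 + -2·-28 + 2·-28 = 52
  a_11 = 1·52 + -2·52 + 2·-28 = -108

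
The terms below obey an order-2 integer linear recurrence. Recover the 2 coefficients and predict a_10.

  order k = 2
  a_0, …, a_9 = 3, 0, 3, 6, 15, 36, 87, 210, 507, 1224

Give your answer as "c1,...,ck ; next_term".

2,1 ; 2955

  a_2 = 2·0 + 1·3 = 3
  a_3 = 2·3 + 1·0 = 6
  a_4 = 2·6 + 1·3 = 15
  a_5 = 2·15 + 1·6 = 36
  a_6 = 2·36 + 1·15 = 87
  a_7 = 2·87 + 1·36 = 210
  a_8 = 2·210 + 1·87 = 507
  a_9 = 2·507 + 1·210 = 1224
  a_10 = 2·1224 + 1·507 = 2955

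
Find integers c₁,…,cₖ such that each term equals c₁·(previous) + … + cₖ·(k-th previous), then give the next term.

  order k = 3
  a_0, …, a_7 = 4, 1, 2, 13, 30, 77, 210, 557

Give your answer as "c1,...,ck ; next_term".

2,1,2 ; 1478

  a_3 = 2·2 + 1·1 + 2·4 = 13
  a_4 = 2·13 + 1·2 + 2·1 = 30
  a_5 = 2·30 + 1·13 + 2·2 = 77
  a_6 = 2·77 + 1·30 + 2·13 = 210
  a_7 = 2·210 + 1·77 + 2·30 = 557
  a_8 = 2·557 + 1·210 + 2·77 = 1478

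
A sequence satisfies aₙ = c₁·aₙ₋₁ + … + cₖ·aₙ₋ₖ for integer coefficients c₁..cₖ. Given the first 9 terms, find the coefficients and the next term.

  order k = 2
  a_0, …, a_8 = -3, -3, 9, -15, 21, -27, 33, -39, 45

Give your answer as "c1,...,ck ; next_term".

  a_2 = -2·-3 + -1·-3 = 9
  a_3 = -2·9 + -1·-3 = -15
  a_4 = -2·-15 + -1·9 = 21
  a_5 = -2·21 + -1·-15 = -27
  a_6 = -2·-27 + -1·21 = 33
  a_7 = -2·33 + -1·-27 = -39
  a_8 = -2·-39 + -1·33 = 45
  a_9 = -2·45 + -1·-39 = -51

-2,-1 ; -51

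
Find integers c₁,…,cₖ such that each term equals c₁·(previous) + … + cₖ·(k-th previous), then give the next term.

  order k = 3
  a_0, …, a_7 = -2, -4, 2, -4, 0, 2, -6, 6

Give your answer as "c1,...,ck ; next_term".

-1,0,1 ; -4

  a_3 = -1·2 + 0·-4 + 1·-2 = -4
  a_4 = -1·-4 + 0·2 + 1·-4 = 0
  a_5 = -1·0 + 0·-4 + 1·2 = 2
  a_6 = -1·2 + 0·0 + 1·-4 = -6
  a_7 = -1·-6 + 0·2 + 1·0 = 6
  a_8 = -1·6 + 0·-6 + 1·2 = -4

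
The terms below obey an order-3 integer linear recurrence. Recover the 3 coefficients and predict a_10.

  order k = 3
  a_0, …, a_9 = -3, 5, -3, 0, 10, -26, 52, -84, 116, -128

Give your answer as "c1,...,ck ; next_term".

-2,0,2 ; 88

  a_3 = -2·-3 + 0·5 + 2·-3 = 0
  a_4 = -2·0 + 0·-3 + 2·5 = 10
  a_5 = -2·10 + 0·0 + 2·-3 = -26
  a_6 = -2·-26 + 0·10 + 2·0 = 52
  a_7 = -2·52 + 0·-26 + 2·10 = -84
  a_8 = -2·-84 + 0·52 + 2·-26 = 116
  a_9 = -2·116 + 0·-84 + 2·52 = -128
  a_10 = -2·-128 + 0·116 + 2·-84 = 88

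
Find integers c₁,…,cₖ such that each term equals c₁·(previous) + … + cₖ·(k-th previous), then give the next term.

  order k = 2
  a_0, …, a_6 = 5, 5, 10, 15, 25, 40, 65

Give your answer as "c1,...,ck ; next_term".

1,1 ; 105

  a_2 = 1·5 + 1·5 = 10
  a_3 = 1·10 + 1·5 = 15
  a_4 = 1·15 + 1·10 = 25
  a_5 = 1·25 + 1·15 = 40
  a_6 = 1·40 + 1·25 = 65
  a_7 = 1·65 + 1·40 = 105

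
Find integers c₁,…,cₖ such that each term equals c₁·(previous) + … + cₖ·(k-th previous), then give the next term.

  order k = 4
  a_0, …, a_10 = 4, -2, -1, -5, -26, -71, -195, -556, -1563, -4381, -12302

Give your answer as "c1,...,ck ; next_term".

3,-1,2,-2 ; -34539

  a_4 = 3·-5 + -1·-1 + 2·-2 + -2·4 = -26
  a_5 = 3·-26 + -1·-5 + 2·-1 + -2·-2 = -71
  a_6 = 3·-71 + -1·-26 + 2·-5 + -2·-1 = -195
  a_7 = 3·-195 + -1·-71 + 2·-26 + -2·-5 = -556
  a_8 = 3·-556 + -1·-195 + 2·-71 + -2·-26 = -1563
  a_9 = 3·-1563 + -1·-556 + 2·-195 + -2·-71 = -4381
  a_10 = 3·-4381 + -1·-1563 + 2·-556 + -2·-195 = -12302
  a_11 = 3·-12302 + -1·-4381 + 2·-1563 + -2·-556 = -34539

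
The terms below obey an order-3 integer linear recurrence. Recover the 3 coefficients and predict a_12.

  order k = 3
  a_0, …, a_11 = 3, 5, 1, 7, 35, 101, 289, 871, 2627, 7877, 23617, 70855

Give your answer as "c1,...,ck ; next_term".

  a_3 = 3·1 + -1·5 + 3·3 = 7
  a_4 = 3·7 + -1·1 + 3·5 = 35
  a_5 = 3·35 + -1·7 + 3·1 = 101
  a_6 = 3·101 + -1·35 + 3·7 = 289
  a_7 = 3·289 + -1·101 + 3·35 = 871
  a_8 = 3·871 + -1·289 + 3·101 = 2627
  a_9 = 3·2627 + -1·871 + 3·289 = 7877
  a_10 = 3·7877 + -1·2627 + 3·871 = 23617
  a_11 = 3·23617 + -1·7877 + 3·2627 = 70855
  a_12 = 3·70855 + -1·23617 + 3·7877 = 212579

3,-1,3 ; 212579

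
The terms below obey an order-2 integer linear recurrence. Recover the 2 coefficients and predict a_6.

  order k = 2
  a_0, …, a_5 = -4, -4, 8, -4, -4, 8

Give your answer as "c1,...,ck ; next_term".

-1,-1 ; -4

  a_2 = -1·-4 + -1·-4 = 8
  a_3 = -1·8 + -1·-4 = -4
  a_4 = -1·-4 + -1·8 = -4
  a_5 = -1·-4 + -1·-4 = 8
  a_6 = -1·8 + -1·-4 = -4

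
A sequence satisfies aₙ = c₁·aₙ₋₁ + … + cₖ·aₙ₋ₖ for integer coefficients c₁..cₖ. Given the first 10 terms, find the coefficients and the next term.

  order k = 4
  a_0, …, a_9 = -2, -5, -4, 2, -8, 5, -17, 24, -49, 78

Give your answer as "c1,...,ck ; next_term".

  a_4 = -1·2 + 1·-4 + 0·-5 + 1·-2 = -8
  a_5 = -1·-8 + 1·2 + 0·-4 + 1·-5 = 5
  a_6 = -1·5 + 1·-8 + 0·2 + 1·-4 = -17
  a_7 = -1·-17 + 1·5 + 0·-8 + 1·2 = 24
  a_8 = -1·24 + 1·-17 + 0·5 + 1·-8 = -49
  a_9 = -1·-49 + 1·24 + 0·-17 + 1·5 = 78
  a_10 = -1·78 + 1·-49 + 0·24 + 1·-17 = -144

-1,1,0,1 ; -144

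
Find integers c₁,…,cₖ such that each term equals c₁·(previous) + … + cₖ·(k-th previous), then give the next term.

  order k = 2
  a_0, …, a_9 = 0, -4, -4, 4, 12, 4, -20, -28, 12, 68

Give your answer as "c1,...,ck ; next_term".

1,-2 ; 44

  a_2 = 1·-4 + -2·0 = -4
  a_3 = 1·-4 + -2·-4 = 4
  a_4 = 1·4 + -2·-4 = 12
  a_5 = 1·12 + -2·4 = 4
  a_6 = 1·4 + -2·12 = -20
  a_7 = 1·-20 + -2·4 = -28
  a_8 = 1·-28 + -2·-20 = 12
  a_9 = 1·12 + -2·-28 = 68
  a_10 = 1·68 + -2·12 = 44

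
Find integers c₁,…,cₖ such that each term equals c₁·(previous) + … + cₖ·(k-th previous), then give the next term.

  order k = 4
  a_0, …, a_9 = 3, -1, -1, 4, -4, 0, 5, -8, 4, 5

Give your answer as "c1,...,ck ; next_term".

  a_4 = 0·4 + 0·-1 + 1·-1 + -1·3 = -4
  a_5 = 0·-4 + 0·4 + 1·-1 + -1·-1 = 0
  a_6 = 0·0 + 0·-4 + 1·4 + -1·-1 = 5
  a_7 = 0·5 + 0·0 + 1·-4 + -1·4 = -8
  a_8 = 0·-8 + 0·5 + 1·0 + -1·-4 = 4
  a_9 = 0·4 + 0·-8 + 1·5 + -1·0 = 5
  a_10 = 0·5 + 0·4 + 1·-8 + -1·5 = -13

0,0,1,-1 ; -13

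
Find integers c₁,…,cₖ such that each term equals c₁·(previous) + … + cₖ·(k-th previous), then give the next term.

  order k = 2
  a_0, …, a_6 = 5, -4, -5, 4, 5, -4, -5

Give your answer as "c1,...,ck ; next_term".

  a_2 = 0·-4 + -1·5 = -5
  a_3 = 0·-5 + -1·-4 = 4
  a_4 = 0·4 + -1·-5 = 5
  a_5 = 0·5 + -1·4 = -4
  a_6 = 0·-4 + -1·5 = -5
  a_7 = 0·-5 + -1·-4 = 4

0,-1 ; 4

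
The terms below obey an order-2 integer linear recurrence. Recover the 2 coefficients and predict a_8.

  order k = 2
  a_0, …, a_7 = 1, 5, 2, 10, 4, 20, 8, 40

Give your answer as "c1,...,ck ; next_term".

  a_2 = 0·5 + 2·1 = 2
  a_3 = 0·2 + 2·5 = 10
  a_4 = 0·10 + 2·2 = 4
  a_5 = 0·4 + 2·10 = 20
  a_6 = 0·20 + 2·4 = 8
  a_7 = 0·8 + 2·20 = 40
  a_8 = 0·40 + 2·8 = 16

0,2 ; 16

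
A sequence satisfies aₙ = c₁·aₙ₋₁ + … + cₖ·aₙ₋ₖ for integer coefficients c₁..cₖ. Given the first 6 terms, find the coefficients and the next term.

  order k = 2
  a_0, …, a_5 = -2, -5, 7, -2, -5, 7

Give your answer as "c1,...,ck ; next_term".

-1,-1 ; -2

  a_2 = -1·-5 + -1·-2 = 7
  a_3 = -1·7 + -1·-5 = -2
  a_4 = -1·-2 + -1·7 = -5
  a_5 = -1·-5 + -1·-2 = 7
  a_6 = -1·7 + -1·-5 = -2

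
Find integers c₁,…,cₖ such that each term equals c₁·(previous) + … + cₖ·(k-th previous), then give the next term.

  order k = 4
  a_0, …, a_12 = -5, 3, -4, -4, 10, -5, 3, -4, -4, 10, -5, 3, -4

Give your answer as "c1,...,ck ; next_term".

  a_4 = -1·-4 + -1·-4 + -1·3 + -1·-5 = 10
  a_5 = -1·10 + -1·-4 + -1·-4 + -1·3 = -5
  a_6 = -1·-5 + -1·10 + -1·-4 + -1·-4 = 3
  a_7 = -1·3 + -1·-5 + -1·10 + -1·-4 = -4
  a_8 = -1·-4 + -1·3 + -1·-5 + -1·10 = -4
  a_9 = -1·-4 + -1·-4 + -1·3 + -1·-5 = 10
  a_10 = -1·10 + -1·-4 + -1·-4 + -1·3 = -5
  a_11 = -1·-5 + -1·10 + -1·-4 + -1·-4 = 3
  a_12 = -1·3 + -1·-5 + -1·10 + -1·-4 = -4
  a_13 = -1·-4 + -1·3 + -1·-5 + -1·10 = -4

-1,-1,-1,-1 ; -4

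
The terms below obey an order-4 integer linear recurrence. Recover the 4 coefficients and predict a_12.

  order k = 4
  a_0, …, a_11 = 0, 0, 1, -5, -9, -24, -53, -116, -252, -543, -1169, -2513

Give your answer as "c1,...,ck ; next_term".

  a_4 = 2·-5 + 1·1 + -1·0 + -1·0 = -9
  a_5 = 2·-9 + 1·-5 + -1·1 + -1·0 = -24
  a_6 = 2·-24 + 1·-9 + -1·-5 + -1·1 = -53
  a_7 = 2·-53 + 1·-24 + -1·-9 + -1·-5 = -116
  a_8 = 2·-116 + 1·-53 + -1·-24 + -1·-9 = -252
  a_9 = 2·-252 + 1·-116 + -1·-53 + -1·-24 = -543
  a_10 = 2·-543 + 1·-252 + -1·-116 + -1·-53 = -1169
  a_11 = 2·-1169 + 1·-543 + -1·-252 + -1·-116 = -2513
  a_12 = 2·-2513 + 1·-1169 + -1·-543 + -1·-252 = -5400

2,1,-1,-1 ; -5400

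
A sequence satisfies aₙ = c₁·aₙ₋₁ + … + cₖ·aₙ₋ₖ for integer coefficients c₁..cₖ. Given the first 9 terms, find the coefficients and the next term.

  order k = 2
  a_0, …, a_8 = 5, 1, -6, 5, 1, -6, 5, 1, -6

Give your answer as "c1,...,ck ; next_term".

-1,-1 ; 5

  a_2 = -1·1 + -1·5 = -6
  a_3 = -1·-6 + -1·1 = 5
  a_4 = -1·5 + -1·-6 = 1
  a_5 = -1·1 + -1·5 = -6
  a_6 = -1·-6 + -1·1 = 5
  a_7 = -1·5 + -1·-6 = 1
  a_8 = -1·1 + -1·5 = -6
  a_9 = -1·-6 + -1·1 = 5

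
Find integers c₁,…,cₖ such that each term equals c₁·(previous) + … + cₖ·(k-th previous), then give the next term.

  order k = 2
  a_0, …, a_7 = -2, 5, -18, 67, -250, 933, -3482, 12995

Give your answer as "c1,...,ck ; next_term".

-4,-1 ; -48498

  a_2 = -4·5 + -1·-2 = -18
  a_3 = -4·-18 + -1·5 = 67
  a_4 = -4·67 + -1·-18 = -250
  a_5 = -4·-250 + -1·67 = 933
  a_6 = -4·933 + -1·-250 = -3482
  a_7 = -4·-3482 + -1·933 = 12995
  a_8 = -4·12995 + -1·-3482 = -48498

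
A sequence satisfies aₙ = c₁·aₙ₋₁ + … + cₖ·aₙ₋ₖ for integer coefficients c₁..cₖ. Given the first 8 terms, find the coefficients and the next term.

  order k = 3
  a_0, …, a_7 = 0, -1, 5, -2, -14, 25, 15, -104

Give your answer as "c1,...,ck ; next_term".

  a_3 = -1·5 + -3·-1 + 1·0 = -2
  a_4 = -1·-2 + -3·5 + 1·-1 = -14
  a_5 = -1·-14 + -3·-2 + 1·5 = 25
  a_6 = -1·25 + -3·-14 + 1·-2 = 15
  a_7 = -1·15 + -3·25 + 1·-14 = -104
  a_8 = -1·-104 + -3·15 + 1·25 = 84

-1,-3,1 ; 84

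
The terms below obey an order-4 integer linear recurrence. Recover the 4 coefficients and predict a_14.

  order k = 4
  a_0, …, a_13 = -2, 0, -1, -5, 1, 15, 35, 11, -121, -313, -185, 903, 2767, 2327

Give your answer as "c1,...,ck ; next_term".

  a_4 = 1·-5 + -2·-1 + -4·0 + -2·-2 = 1
  a_5 = 1·1 + -2·-5 + -4·-1 + -2·0 = 15
  a_6 = 1·15 + -2·1 + -4·-5 + -2·-1 = 35
  a_7 = 1·35 + -2·15 + -4·1 + -2·-5 = 11
  a_8 = 1·11 + -2·35 + -4·15 + -2·1 = -121
  a_9 = 1·-121 + -2·11 + -4·35 + -2·15 = -313
  a_10 = 1·-313 + -2·-121 + -4·11 + -2·35 = -185
  a_11 = 1·-185 + -2·-313 + -4·-121 + -2·11 = 903
  a_12 = 1·903 + -2·-185 + -4·-313 + -2·-121 = 2767
  a_13 = 1·2767 + -2·903 + -4·-185 + -2·-313 = 2327
  a_14 = 1·2327 + -2·2767 + -4·903 + -2·-185 = -6449

1,-2,-4,-2 ; -6449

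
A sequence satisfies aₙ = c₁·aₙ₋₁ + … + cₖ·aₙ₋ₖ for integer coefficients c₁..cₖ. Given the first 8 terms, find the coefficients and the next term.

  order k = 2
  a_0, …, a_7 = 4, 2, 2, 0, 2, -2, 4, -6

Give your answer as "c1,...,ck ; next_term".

  a_2 = -1·2 + 1·4 = 2
  a_3 = -1·2 + 1·2 = 0
  a_4 = -1·0 + 1·2 = 2
  a_5 = -1·2 + 1·0 = -2
  a_6 = -1·-2 + 1·2 = 4
  a_7 = -1·4 + 1·-2 = -6
  a_8 = -1·-6 + 1·4 = 10

-1,1 ; 10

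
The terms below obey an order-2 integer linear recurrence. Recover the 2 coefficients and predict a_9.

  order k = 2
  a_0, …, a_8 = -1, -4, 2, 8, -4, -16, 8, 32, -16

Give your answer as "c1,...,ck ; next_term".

0,-2 ; -64

  a_2 = 0·-4 + -2·-1 = 2
  a_3 = 0·2 + -2·-4 = 8
  a_4 = 0·8 + -2·2 = -4
  a_5 = 0·-4 + -2·8 = -16
  a_6 = 0·-16 + -2·-4 = 8
  a_7 = 0·8 + -2·-16 = 32
  a_8 = 0·32 + -2·8 = -16
  a_9 = 0·-16 + -2·32 = -64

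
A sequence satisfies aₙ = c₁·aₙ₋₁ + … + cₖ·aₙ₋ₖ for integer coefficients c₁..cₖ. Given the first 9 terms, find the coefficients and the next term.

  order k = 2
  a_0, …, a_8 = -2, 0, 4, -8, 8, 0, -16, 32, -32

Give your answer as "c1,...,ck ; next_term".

  a_2 = -2·0 + -2·-2 = 4
  a_3 = -2·4 + -2·0 = -8
  a_4 = -2·-8 + -2·4 = 8
  a_5 = -2·8 + -2·-8 = 0
  a_6 = -2·0 + -2·8 = -16
  a_7 = -2·-16 + -2·0 = 32
  a_8 = -2·32 + -2·-16 = -32
  a_9 = -2·-32 + -2·32 = 0

-2,-2 ; 0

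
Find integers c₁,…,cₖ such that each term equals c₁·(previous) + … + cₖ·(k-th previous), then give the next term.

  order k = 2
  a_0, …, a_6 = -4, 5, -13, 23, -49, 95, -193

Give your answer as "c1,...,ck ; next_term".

  a_2 = -1·5 + 2·-4 = -13
  a_3 = -1·-13 + 2·5 = 23
  a_4 = -1·23 + 2·-13 = -49
  a_5 = -1·-49 + 2·23 = 95
  a_6 = -1·95 + 2·-49 = -193
  a_7 = -1·-193 + 2·95 = 383

-1,2 ; 383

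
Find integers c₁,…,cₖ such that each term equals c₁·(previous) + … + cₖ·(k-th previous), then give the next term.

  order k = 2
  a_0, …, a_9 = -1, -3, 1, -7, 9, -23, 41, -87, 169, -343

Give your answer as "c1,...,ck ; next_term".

-1,2 ; 681

  a_2 = -1·-3 + 2·-1 = 1
  a_3 = -1·1 + 2·-3 = -7
  a_4 = -1·-7 + 2·1 = 9
  a_5 = -1·9 + 2·-7 = -23
  a_6 = -1·-23 + 2·9 = 41
  a_7 = -1·41 + 2·-23 = -87
  a_8 = -1·-87 + 2·41 = 169
  a_9 = -1·169 + 2·-87 = -343
  a_10 = -1·-343 + 2·169 = 681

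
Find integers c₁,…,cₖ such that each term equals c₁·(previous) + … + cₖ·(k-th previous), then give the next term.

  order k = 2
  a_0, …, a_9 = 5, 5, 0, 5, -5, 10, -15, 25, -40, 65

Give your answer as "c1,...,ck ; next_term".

  a_2 = -1·5 + 1·5 = 0
  a_3 = -1·0 + 1·5 = 5
  a_4 = -1·5 + 1·0 = -5
  a_5 = -1·-5 + 1·5 = 10
  a_6 = -1·10 + 1·-5 = -15
  a_7 = -1·-15 + 1·10 = 25
  a_8 = -1·25 + 1·-15 = -40
  a_9 = -1·-40 + 1·25 = 65
  a_10 = -1·65 + 1·-40 = -105

-1,1 ; -105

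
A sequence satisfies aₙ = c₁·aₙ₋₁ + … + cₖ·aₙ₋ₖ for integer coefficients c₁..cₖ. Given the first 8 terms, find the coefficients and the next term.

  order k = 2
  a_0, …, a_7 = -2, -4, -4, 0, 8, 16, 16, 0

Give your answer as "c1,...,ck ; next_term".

  a_2 = 2·-4 + -2·-2 = -4
  a_3 = 2·-4 + -2·-4 = 0
  a_4 = 2·0 + -2·-4 = 8
  a_5 = 2·8 + -2·0 = 16
  a_6 = 2·16 + -2·8 = 16
  a_7 = 2·16 + -2·16 = 0
  a_8 = 2·0 + -2·16 = -32

2,-2 ; -32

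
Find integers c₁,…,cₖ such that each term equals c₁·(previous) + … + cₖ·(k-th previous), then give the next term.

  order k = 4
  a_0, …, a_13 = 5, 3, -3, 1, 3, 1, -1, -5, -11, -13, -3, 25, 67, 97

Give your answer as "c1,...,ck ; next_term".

2,-2,0,-1 ; 63

  a_4 = 2·1 + -2·-3 + 0·3 + -1·5 = 3
  a_5 = 2·3 + -2·1 + 0·-3 + -1·3 = 1
  a_6 = 2·1 + -2·3 + 0·1 + -1·-3 = -1
  a_7 = 2·-1 + -2·1 + 0·3 + -1·1 = -5
  a_8 = 2·-5 + -2·-1 + 0·1 + -1·3 = -11
  a_9 = 2·-11 + -2·-5 + 0·-1 + -1·1 = -13
  a_10 = 2·-13 + -2·-11 + 0·-5 + -1·-1 = -3
  a_11 = 2·-3 + -2·-13 + 0·-11 + -1·-5 = 25
  a_12 = 2·25 + -2·-3 + 0·-13 + -1·-11 = 67
  a_13 = 2·67 + -2·25 + 0·-3 + -1·-13 = 97
  a_14 = 2·97 + -2·67 + 0·25 + -1·-3 = 63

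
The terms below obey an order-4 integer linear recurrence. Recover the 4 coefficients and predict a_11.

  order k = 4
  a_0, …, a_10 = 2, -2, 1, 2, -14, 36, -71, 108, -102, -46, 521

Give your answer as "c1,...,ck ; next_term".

-2,0,2,-3 ; -1570

  a_4 = -2·2 + 0·1 + 2·-2 + -3·2 = -14
  a_5 = -2·-14 + 0·2 + 2·1 + -3·-2 = 36
  a_6 = -2·36 + 0·-14 + 2·2 + -3·1 = -71
  a_7 = -2·-71 + 0·36 + 2·-14 + -3·2 = 108
  a_8 = -2·108 + 0·-71 + 2·36 + -3·-14 = -102
  a_9 = -2·-102 + 0·108 + 2·-71 + -3·36 = -46
  a_10 = -2·-46 + 0·-102 + 2·108 + -3·-71 = 521
  a_11 = -2·521 + 0·-46 + 2·-102 + -3·108 = -1570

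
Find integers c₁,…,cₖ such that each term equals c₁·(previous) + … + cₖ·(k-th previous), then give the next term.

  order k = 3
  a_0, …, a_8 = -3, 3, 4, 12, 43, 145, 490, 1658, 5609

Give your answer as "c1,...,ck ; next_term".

  a_3 = 3·4 + 1·3 + 1·-3 = 12
  a_4 = 3·12 + 1·4 + 1·3 = 43
  a_5 = 3·43 + 1·12 + 1·4 = 145
  a_6 = 3·145 + 1·43 + 1·12 = 490
  a_7 = 3·490 + 1·145 + 1·43 = 1658
  a_8 = 3·1658 + 1·490 + 1·145 = 5609
  a_9 = 3·5609 + 1·1658 + 1·490 = 18975

3,1,1 ; 18975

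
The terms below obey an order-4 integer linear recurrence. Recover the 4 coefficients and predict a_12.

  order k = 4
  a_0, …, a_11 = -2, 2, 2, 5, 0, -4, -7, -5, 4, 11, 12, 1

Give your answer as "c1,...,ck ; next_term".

0,0,-1,-1 ; -15

  a_4 = 0·5 + 0·2 + -1·2 + -1·-2 = 0
  a_5 = 0·0 + 0·5 + -1·2 + -1·2 = -4
  a_6 = 0·-4 + 0·0 + -1·5 + -1·2 = -7
  a_7 = 0·-7 + 0·-4 + -1·0 + -1·5 = -5
  a_8 = 0·-5 + 0·-7 + -1·-4 + -1·0 = 4
  a_9 = 0·4 + 0·-5 + -1·-7 + -1·-4 = 11
  a_10 = 0·11 + 0·4 + -1·-5 + -1·-7 = 12
  a_11 = 0·12 + 0·11 + -1·4 + -1·-5 = 1
  a_12 = 0·1 + 0·12 + -1·11 + -1·4 = -15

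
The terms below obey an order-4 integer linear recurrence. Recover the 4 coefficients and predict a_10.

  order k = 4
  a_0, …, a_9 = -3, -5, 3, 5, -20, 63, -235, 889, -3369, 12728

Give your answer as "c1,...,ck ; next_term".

  a_4 = -3·5 + 3·3 + 1·-5 + 3·-3 = -20
  a_5 = -3·-20 + 3·5 + 1·3 + 3·-5 = 63
  a_6 = -3·63 + 3·-20 + 1·5 + 3·3 = -235
  a_7 = -3·-235 + 3·63 + 1·-20 + 3·5 = 889
  a_8 = -3·889 + 3·-235 + 1·63 + 3·-20 = -3369
  a_9 = -3·-3369 + 3·889 + 1·-235 + 3·63 = 12728
  a_10 = -3·12728 + 3·-3369 + 1·889 + 3·-235 = -48107

-3,3,1,3 ; -48107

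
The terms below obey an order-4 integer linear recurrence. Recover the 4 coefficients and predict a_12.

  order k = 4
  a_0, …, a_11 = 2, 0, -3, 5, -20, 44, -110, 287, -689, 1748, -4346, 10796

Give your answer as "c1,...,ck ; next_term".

-1,3,-3,-3 ; -27011

  a_4 = -1·5 + 3·-3 + -3·0 + -3·2 = -20
  a_5 = -1·-20 + 3·5 + -3·-3 + -3·0 = 44
  a_6 = -1·44 + 3·-20 + -3·5 + -3·-3 = -110
  a_7 = -1·-110 + 3·44 + -3·-20 + -3·5 = 287
  a_8 = -1·287 + 3·-110 + -3·44 + -3·-20 = -689
  a_9 = -1·-689 + 3·287 + -3·-110 + -3·44 = 1748
  a_10 = -1·1748 + 3·-689 + -3·287 + -3·-110 = -4346
  a_11 = -1·-4346 + 3·1748 + -3·-689 + -3·287 = 10796
  a_12 = -1·10796 + 3·-4346 + -3·1748 + -3·-689 = -27011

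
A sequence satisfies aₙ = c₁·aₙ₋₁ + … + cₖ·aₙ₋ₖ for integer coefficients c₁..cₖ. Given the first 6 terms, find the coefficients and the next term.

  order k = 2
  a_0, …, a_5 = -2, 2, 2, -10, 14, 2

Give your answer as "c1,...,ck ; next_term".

  a_2 = -2·2 + -3·-2 = 2
  a_3 = -2·2 + -3·2 = -10
  a_4 = -2·-10 + -3·2 = 14
  a_5 = -2·14 + -3·-10 = 2
  a_6 = -2·2 + -3·14 = -46

-2,-3 ; -46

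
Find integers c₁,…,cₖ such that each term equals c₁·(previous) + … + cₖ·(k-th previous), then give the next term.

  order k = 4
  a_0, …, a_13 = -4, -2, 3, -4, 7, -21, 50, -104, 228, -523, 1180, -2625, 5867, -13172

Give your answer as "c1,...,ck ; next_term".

  a_4 = -2·-4 + -1·3 + -3·-2 + 1·-4 = 7
  a_5 = -2·7 + -1·-4 + -3·3 + 1·-2 = -21
  a_6 = -2·-21 + -1·7 + -3·-4 + 1·3 = 50
  a_7 = -2·50 + -1·-21 + -3·7 + 1·-4 = -104
  a_8 = -2·-104 + -1·50 + -3·-21 + 1·7 = 228
  a_9 = -2·228 + -1·-104 + -3·50 + 1·-21 = -523
  a_10 = -2·-523 + -1·228 + -3·-104 + 1·50 = 1180
  a_11 = -2·1180 + -1·-523 + -3·228 + 1·-104 = -2625
  a_12 = -2·-2625 + -1·1180 + -3·-523 + 1·228 = 5867
  a_13 = -2·5867 + -1·-2625 + -3·1180 + 1·-523 = -13172
  a_14 = -2·-13172 + -1·5867 + -3·-2625 + 1·1180 = 29532

-2,-1,-3,1 ; 29532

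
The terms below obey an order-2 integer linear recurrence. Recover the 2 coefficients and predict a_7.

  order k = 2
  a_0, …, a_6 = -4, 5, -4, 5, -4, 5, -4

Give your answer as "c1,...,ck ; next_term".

  a_2 = 0·5 + 1·-4 = -4
  a_3 = 0·-4 + 1·5 = 5
  a_4 = 0·5 + 1·-4 = -4
  a_5 = 0·-4 + 1·5 = 5
  a_6 = 0·5 + 1·-4 = -4
  a_7 = 0·-4 + 1·5 = 5

0,1 ; 5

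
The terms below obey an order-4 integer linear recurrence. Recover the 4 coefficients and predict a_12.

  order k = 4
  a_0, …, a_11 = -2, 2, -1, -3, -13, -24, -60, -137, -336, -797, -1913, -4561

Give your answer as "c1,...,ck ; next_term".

  a_4 = 2·-3 + 1·-1 + -1·2 + 2·-2 = -13
  a_5 = 2·-13 + 1·-3 + -1·-1 + 2·2 = -24
  a_6 = 2·-24 + 1·-13 + -1·-3 + 2·-1 = -60
  a_7 = 2·-60 + 1·-24 + -1·-13 + 2·-3 = -137
  a_8 = 2·-137 + 1·-60 + -1·-24 + 2·-13 = -336
  a_9 = 2·-336 + 1·-137 + -1·-60 + 2·-24 = -797
  a_10 = 2·-797 + 1·-336 + -1·-137 + 2·-60 = -1913
  a_11 = 2·-1913 + 1·-797 + -1·-336 + 2·-137 = -4561
  a_12 = 2·-4561 + 1·-1913 + -1·-797 + 2·-336 = -10910

2,1,-1,2 ; -10910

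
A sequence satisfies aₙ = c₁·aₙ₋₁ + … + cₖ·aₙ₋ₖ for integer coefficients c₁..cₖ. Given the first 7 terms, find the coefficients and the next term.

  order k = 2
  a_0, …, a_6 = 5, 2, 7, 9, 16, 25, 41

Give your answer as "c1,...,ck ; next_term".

1,1 ; 66

  a_2 = 1·2 + 1·5 = 7
  a_3 = 1·7 + 1·2 = 9
  a_4 = 1·9 + 1·7 = 16
  a_5 = 1·16 + 1·9 = 25
  a_6 = 1·25 + 1·16 = 41
  a_7 = 1·41 + 1·25 = 66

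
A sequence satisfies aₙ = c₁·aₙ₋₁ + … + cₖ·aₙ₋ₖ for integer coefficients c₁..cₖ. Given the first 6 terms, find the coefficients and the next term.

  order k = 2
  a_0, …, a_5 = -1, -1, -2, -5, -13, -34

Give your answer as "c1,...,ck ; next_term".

3,-1 ; -89

  a_2 = 3·-1 + -1·-1 = -2
  a_3 = 3·-2 + -1·-1 = -5
  a_4 = 3·-5 + -1·-2 = -13
  a_5 = 3·-13 + -1·-5 = -34
  a_6 = 3·-34 + -1·-13 = -89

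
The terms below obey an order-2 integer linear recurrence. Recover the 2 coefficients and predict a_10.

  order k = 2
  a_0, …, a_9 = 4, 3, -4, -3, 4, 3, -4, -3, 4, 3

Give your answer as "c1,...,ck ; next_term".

  a_2 = 0·3 + -1·4 = -4
  a_3 = 0·-4 + -1·3 = -3
  a_4 = 0·-3 + -1·-4 = 4
  a_5 = 0·4 + -1·-3 = 3
  a_6 = 0·3 + -1·4 = -4
  a_7 = 0·-4 + -1·3 = -3
  a_8 = 0·-3 + -1·-4 = 4
  a_9 = 0·4 + -1·-3 = 3
  a_10 = 0·3 + -1·4 = -4

0,-1 ; -4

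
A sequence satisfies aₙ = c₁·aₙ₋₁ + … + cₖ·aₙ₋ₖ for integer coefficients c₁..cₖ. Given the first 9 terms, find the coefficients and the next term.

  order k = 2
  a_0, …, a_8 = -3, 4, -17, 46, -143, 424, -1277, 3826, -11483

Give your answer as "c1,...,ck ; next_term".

  a_2 = -2·4 + 3·-3 = -17
  a_3 = -2·-17 + 3·4 = 46
  a_4 = -2·46 + 3·-17 = -143
  a_5 = -2·-143 + 3·46 = 424
  a_6 = -2·424 + 3·-143 = -1277
  a_7 = -2·-1277 + 3·424 = 3826
  a_8 = -2·3826 + 3·-1277 = -11483
  a_9 = -2·-11483 + 3·3826 = 34444

-2,3 ; 34444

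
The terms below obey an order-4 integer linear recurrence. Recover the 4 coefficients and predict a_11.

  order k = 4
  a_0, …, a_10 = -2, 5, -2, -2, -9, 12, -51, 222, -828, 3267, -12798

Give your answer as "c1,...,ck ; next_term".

  a_4 = -3·-2 + 3·-2 + -3·5 + -3·-2 = -9
  a_5 = -3·-9 + 3·-2 + -3·-2 + -3·5 = 12
  a_6 = -3·12 + 3·-9 + -3·-2 + -3·-2 = -51
  a_7 = -3·-51 + 3·12 + -3·-9 + -3·-2 = 222
  a_8 = -3·222 + 3·-51 + -3·12 + -3·-9 = -828
  a_9 = -3·-828 + 3·222 + -3·-51 + -3·12 = 3267
  a_10 = -3·3267 + 3·-828 + -3·222 + -3·-51 = -12798
  a_11 = -3·-12798 + 3·3267 + -3·-828 + -3·222 = 50013

-3,3,-3,-3 ; 50013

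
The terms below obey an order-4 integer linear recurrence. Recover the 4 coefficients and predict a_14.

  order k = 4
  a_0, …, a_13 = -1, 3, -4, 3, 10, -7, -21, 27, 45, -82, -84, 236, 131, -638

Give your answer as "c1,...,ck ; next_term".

  a_4 = 0·3 + -2·-4 + 1·3 + 1·-1 = 10
  a_5 = 0·10 + -2·3 + 1·-4 + 1·3 = -7
  a_6 = 0·-7 + -2·10 + 1·3 + 1·-4 = -21
  a_7 = 0·-21 + -2·-7 + 1·10 + 1·3 = 27
  a_8 = 0·27 + -2·-21 + 1·-7 + 1·10 = 45
  a_9 = 0·45 + -2·27 + 1·-21 + 1·-7 = -82
  a_10 = 0·-82 + -2·45 + 1·27 + 1·-21 = -84
  a_11 = 0·-84 + -2·-82 + 1·45 + 1·27 = 236
  a_12 = 0·236 + -2·-84 + 1·-82 + 1·45 = 131
  a_13 = 0·131 + -2·236 + 1·-84 + 1·-82 = -638
  a_14 = 0·-638 + -2·131 + 1·236 + 1·-84 = -110

0,-2,1,1 ; -110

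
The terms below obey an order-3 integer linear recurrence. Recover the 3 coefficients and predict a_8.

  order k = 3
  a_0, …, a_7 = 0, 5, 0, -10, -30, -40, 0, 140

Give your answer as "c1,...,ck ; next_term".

2,-2,-2 ; 360

  a_3 = 2·0 + -2·5 + -2·0 = -10
  a_4 = 2·-10 + -2·0 + -2·5 = -30
  a_5 = 2·-30 + -2·-10 + -2·0 = -40
  a_6 = 2·-40 + -2·-30 + -2·-10 = 0
  a_7 = 2·0 + -2·-40 + -2·-30 = 140
  a_8 = 2·140 + -2·0 + -2·-40 = 360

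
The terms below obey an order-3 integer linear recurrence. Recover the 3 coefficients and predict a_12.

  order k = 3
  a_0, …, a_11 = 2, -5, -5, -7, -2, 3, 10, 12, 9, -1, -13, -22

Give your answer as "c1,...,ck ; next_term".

1,0,-1 ; -21

  a_3 = 1·-5 + 0·-5 + -1·2 = -7
  a_4 = 1·-7 + 0·-5 + -1·-5 = -2
  a_5 = 1·-2 + 0·-7 + -1·-5 = 3
  a_6 = 1·3 + 0·-2 + -1·-7 = 10
  a_7 = 1·10 + 0·3 + -1·-2 = 12
  a_8 = 1·12 + 0·10 + -1·3 = 9
  a_9 = 1·9 + 0·12 + -1·10 = -1
  a_10 = 1·-1 + 0·9 + -1·12 = -13
  a_11 = 1·-13 + 0·-1 + -1·9 = -22
  a_12 = 1·-22 + 0·-13 + -1·-1 = -21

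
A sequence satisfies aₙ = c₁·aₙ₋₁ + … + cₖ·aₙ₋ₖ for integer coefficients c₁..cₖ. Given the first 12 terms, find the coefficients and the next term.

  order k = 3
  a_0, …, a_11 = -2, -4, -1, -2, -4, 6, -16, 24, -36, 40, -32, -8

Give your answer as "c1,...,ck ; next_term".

-2,0,2 ; 96

  a_3 = -2·-1 + 0·-4 + 2·-2 = -2
  a_4 = -2·-2 + 0·-1 + 2·-4 = -4
  a_5 = -2·-4 + 0·-2 + 2·-1 = 6
  a_6 = -2·6 + 0·-4 + 2·-2 = -16
  a_7 = -2·-16 + 0·6 + 2·-4 = 24
  a_8 = -2·24 + 0·-16 + 2·6 = -36
  a_9 = -2·-36 + 0·24 + 2·-16 = 40
  a_10 = -2·40 + 0·-36 + 2·24 = -32
  a_11 = -2·-32 + 0·40 + 2·-36 = -8
  a_12 = -2·-8 + 0·-32 + 2·40 = 96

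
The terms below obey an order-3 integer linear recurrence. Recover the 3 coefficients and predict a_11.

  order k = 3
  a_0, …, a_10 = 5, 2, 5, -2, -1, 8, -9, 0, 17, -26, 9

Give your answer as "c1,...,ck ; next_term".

  a_3 = -1·5 + -1·2 + 1·5 = -2
  a_4 = -1·-2 + -1·5 + 1·2 = -1
  a_5 = -1·-1 + -1·-2 + 1·5 = 8
  a_6 = -1·8 + -1·-1 + 1·-2 = -9
  a_7 = -1·-9 + -1·8 + 1·-1 = 0
  a_8 = -1·0 + -1·-9 + 1·8 = 17
  a_9 = -1·17 + -1·0 + 1·-9 = -26
  a_10 = -1·-26 + -1·17 + 1·0 = 9
  a_11 = -1·9 + -1·-26 + 1·17 = 34

-1,-1,1 ; 34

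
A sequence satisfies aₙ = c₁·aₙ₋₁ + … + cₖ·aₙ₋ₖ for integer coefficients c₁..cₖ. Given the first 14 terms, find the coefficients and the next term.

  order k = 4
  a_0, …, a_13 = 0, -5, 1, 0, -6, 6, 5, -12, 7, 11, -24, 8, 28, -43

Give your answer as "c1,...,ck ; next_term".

  a_4 = 0·0 + -1·1 + 1·-5 + -1·0 = -6
  a_5 = 0·-6 + -1·0 + 1·1 + -1·-5 = 6
  a_6 = 0·6 + -1·-6 + 1·0 + -1·1 = 5
  a_7 = 0·5 + -1·6 + 1·-6 + -1·0 = -12
  a_8 = 0·-12 + -1·5 + 1·6 + -1·-6 = 7
  a_9 = 0·7 + -1·-12 + 1·5 + -1·6 = 11
  a_10 = 0·11 + -1·7 + 1·-12 + -1·5 = -24
  a_11 = 0·-24 + -1·11 + 1·7 + -1·-12 = 8
  a_12 = 0·8 + -1·-24 + 1·11 + -1·7 = 28
  a_13 = 0·28 + -1·8 + 1·-24 + -1·11 = -43
  a_14 = 0·-43 + -1·28 + 1·8 + -1·-24 = 4

0,-1,1,-1 ; 4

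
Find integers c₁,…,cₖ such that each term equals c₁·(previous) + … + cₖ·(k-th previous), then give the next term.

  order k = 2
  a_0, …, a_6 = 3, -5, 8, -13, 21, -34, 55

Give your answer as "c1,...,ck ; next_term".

-1,1 ; -89

  a_2 = -1·-5 + 1·3 = 8
  a_3 = -1·8 + 1·-5 = -13
  a_4 = -1·-13 + 1·8 = 21
  a_5 = -1·21 + 1·-13 = -34
  a_6 = -1·-34 + 1·21 = 55
  a_7 = -1·55 + 1·-34 = -89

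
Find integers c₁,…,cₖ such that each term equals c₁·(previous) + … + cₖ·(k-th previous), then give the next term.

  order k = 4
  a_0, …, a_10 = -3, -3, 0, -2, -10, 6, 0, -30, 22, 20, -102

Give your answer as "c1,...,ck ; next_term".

  a_4 = -1·-2 + -1·0 + 2·-3 + 2·-3 = -10
  a_5 = -1·-10 + -1·-2 + 2·0 + 2·-3 = 6
  a_6 = -1·6 + -1·-10 + 2·-2 + 2·0 = 0
  a_7 = -1·0 + -1·6 + 2·-10 + 2·-2 = -30
  a_8 = -1·-30 + -1·0 + 2·6 + 2·-10 = 22
  a_9 = -1·22 + -1·-30 + 2·0 + 2·6 = 20
  a_10 = -1·20 + -1·22 + 2·-30 + 2·0 = -102
  a_11 = -1·-102 + -1·20 + 2·22 + 2·-30 = 66

-1,-1,2,2 ; 66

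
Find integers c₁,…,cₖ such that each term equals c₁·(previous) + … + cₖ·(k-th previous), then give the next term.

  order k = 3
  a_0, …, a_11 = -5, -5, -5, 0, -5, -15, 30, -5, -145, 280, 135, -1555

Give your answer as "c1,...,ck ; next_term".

-1,-3,4 ; 2270

  a_3 = -1·-5 + -3·-5 + 4·-5 = 0
  a_4 = -1·0 + -3·-5 + 4·-5 = -5
  a_5 = -1·-5 + -3·0 + 4·-5 = -15
  a_6 = -1·-15 + -3·-5 + 4·0 = 30
  a_7 = -1·30 + -3·-15 + 4·-5 = -5
  a_8 = -1·-5 + -3·30 + 4·-15 = -145
  a_9 = -1·-145 + -3·-5 + 4·30 = 280
  a_10 = -1·280 + -3·-145 + 4·-5 = 135
  a_11 = -1·135 + -3·280 + 4·-145 = -1555
  a_12 = -1·-1555 + -3·135 + 4·280 = 2270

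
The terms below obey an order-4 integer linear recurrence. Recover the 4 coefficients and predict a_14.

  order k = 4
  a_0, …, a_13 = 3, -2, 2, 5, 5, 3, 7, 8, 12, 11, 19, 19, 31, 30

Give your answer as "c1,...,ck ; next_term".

  a_4 = 0·5 + 1·2 + 0·-2 + 1·3 = 5
  a_5 = 0·5 + 1·5 + 0·2 + 1·-2 = 3
  a_6 = 0·3 + 1·5 + 0·5 + 1·2 = 7
  a_7 = 0·7 + 1·3 + 0·5 + 1·5 = 8
  a_8 = 0·8 + 1·7 + 0·3 + 1·5 = 12
  a_9 = 0·12 + 1·8 + 0·7 + 1·3 = 11
  a_10 = 0·11 + 1·12 + 0·8 + 1·7 = 19
  a_11 = 0·19 + 1·11 + 0·12 + 1·8 = 19
  a_12 = 0·19 + 1·19 + 0·11 + 1·12 = 31
  a_13 = 0·31 + 1·19 + 0·19 + 1·11 = 30
  a_14 = 0·30 + 1·31 + 0·19 + 1·19 = 50

0,1,0,1 ; 50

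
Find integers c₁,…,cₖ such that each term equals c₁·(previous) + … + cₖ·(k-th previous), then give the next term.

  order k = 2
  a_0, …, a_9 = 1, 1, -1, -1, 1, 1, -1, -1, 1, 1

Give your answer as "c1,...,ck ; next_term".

  a_2 = 0·1 + -1·1 = -1
  a_3 = 0·-1 + -1·1 = -1
  a_4 = 0·-1 + -1·-1 = 1
  a_5 = 0·1 + -1·-1 = 1
  a_6 = 0·1 + -1·1 = -1
  a_7 = 0·-1 + -1·1 = -1
  a_8 = 0·-1 + -1·-1 = 1
  a_9 = 0·1 + -1·-1 = 1
  a_10 = 0·1 + -1·1 = -1

0,-1 ; -1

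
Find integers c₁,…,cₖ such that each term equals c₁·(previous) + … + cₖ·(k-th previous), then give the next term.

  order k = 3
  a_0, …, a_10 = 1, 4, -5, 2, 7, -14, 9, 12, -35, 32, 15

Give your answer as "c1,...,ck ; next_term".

  a_3 = -1·-5 + -1·4 + 1·1 = 2
  a_4 = -1·2 + -1·-5 + 1·4 = 7
  a_5 = -1·7 + -1·2 + 1·-5 = -14
  a_6 = -1·-14 + -1·7 + 1·2 = 9
  a_7 = -1·9 + -1·-14 + 1·7 = 12
  a_8 = -1·12 + -1·9 + 1·-14 = -35
  a_9 = -1·-35 + -1·12 + 1·9 = 32
  a_10 = -1·32 + -1·-35 + 1·12 = 15
  a_11 = -1·15 + -1·32 + 1·-35 = -82

-1,-1,1 ; -82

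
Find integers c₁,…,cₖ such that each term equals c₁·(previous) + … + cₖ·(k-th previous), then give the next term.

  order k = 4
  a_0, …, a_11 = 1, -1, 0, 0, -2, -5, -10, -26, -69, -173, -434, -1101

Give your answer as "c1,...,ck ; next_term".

  a_4 = 2·0 + 0·0 + 3·-1 + 1·1 = -2
  a_5 = 2·-2 + 0·0 + 3·0 + 1·-1 = -5
  a_6 = 2·-5 + 0·-2 + 3·0 + 1·0 = -10
  a_7 = 2·-10 + 0·-5 + 3·-2 + 1·0 = -26
  a_8 = 2·-26 + 0·-10 + 3·-5 + 1·-2 = -69
  a_9 = 2·-69 + 0·-26 + 3·-10 + 1·-5 = -173
  a_10 = 2·-173 + 0·-69 + 3·-26 + 1·-10 = -434
  a_11 = 2·-434 + 0·-173 + 3·-69 + 1·-26 = -1101
  a_12 = 2·-1101 + 0·-434 + 3·-173 + 1·-69 = -2790

2,0,3,1 ; -2790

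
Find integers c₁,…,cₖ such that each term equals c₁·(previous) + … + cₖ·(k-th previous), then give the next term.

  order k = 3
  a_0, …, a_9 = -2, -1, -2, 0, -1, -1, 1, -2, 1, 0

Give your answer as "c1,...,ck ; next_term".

-1,0,1 ; -2

  a_3 = -1·-2 + 0·-1 + 1·-2 = 0
  a_4 = -1·0 + 0·-2 + 1·-1 = -1
  a_5 = -1·-1 + 0·0 + 1·-2 = -1
  a_6 = -1·-1 + 0·-1 + 1·0 = 1
  a_7 = -1·1 + 0·-1 + 1·-1 = -2
  a_8 = -1·-2 + 0·1 + 1·-1 = 1
  a_9 = -1·1 + 0·-2 + 1·1 = 0
  a_10 = -1·0 + 0·1 + 1·-2 = -2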